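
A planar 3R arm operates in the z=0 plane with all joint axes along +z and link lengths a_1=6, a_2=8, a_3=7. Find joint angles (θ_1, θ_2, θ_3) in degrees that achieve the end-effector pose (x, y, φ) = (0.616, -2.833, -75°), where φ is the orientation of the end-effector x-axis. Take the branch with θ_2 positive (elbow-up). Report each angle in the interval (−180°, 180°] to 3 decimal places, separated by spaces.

wrist centre = target − a_3·(cos φ, sin φ) = (-1.1957, 3.9285)
cos θ_2 = (16.8627−6²−8²)/(2·6·8) = -0.8660; θ_2 = 149.9986° (elbow-up)
β = atan2(3.9285,-1.1957) = 106.9290°; ψ = atan2(4.0002,-0.9281) = 103.0624°
θ_1 = β − ψ = 3.8665°
θ_3 = φ − θ_1 − θ_2 = 131.1349° (wrapped to (-180°,180°])

3.867 149.999 131.135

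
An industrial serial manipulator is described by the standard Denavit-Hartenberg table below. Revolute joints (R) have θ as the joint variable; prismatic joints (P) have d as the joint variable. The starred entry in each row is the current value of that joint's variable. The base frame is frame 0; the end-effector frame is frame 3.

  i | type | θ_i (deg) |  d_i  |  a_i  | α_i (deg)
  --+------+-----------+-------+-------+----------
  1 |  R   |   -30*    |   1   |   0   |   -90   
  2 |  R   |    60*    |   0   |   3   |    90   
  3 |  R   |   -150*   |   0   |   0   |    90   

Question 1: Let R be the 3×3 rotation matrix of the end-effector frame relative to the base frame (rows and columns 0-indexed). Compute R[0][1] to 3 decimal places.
0.750

End-effector y-axis (col 1 of R) = (0.7500,-0.4330,0.5000)
R[0][1] = 0.7500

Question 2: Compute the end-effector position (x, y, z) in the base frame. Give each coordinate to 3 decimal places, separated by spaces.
1.299 -0.750 -1.598

after link 1: o_1 = (0.0000, 0.0000, 1.0000)
after link 2: o_2 = (1.2990, -0.7500, -1.5981)
after link 3: o_3 = (1.2990, -0.7500, -1.5981)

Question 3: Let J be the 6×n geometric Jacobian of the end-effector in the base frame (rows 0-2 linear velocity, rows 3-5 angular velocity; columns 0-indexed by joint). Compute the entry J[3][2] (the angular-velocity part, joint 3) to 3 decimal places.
axis z_2 = (0.7500,-0.4330,0.5000); lever o_n−o_2 = (0.0000,0.0000,0.0000)
cross product → J_v[:, 2] = (-0.0000,0.0000,0.0000)
J_ω[:, 2] = z_2
entry J[3][2] = 0.7500

0.750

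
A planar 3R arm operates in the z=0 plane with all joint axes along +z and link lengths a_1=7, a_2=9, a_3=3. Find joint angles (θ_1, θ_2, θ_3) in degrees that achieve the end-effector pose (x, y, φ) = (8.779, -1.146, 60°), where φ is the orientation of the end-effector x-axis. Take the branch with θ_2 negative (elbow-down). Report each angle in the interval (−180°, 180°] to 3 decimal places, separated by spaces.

wrist centre = target − a_3·(cos φ, sin φ) = (7.2790, -3.7441)
cos θ_2 = (67.0019−7²−9²)/(2·7·9) = -0.5000; θ_2 = -119.9990° (elbow-down)
β = atan2(-3.7441,7.2790) = -27.2198°; ψ = atan2(-7.7943,2.5001) = -72.2156°
θ_1 = β − ψ = 44.9958°
θ_3 = φ − θ_1 − θ_2 = 135.0032° (wrapped to (-180°,180°])

44.996 -119.999 135.003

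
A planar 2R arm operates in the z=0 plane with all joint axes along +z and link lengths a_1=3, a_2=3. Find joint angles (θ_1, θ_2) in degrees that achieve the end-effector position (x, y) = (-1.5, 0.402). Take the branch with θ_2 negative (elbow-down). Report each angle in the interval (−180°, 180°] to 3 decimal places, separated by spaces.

-120.003 -150.000

cos θ_2 = (2.4116−3²−3²)/(2·3·3) = -0.8660; θ_2 = -149.9996° (elbow-down)
β = atan2(0.4020,-1.5000) = 164.9973°; ψ = atan2(-1.5000,0.4019) = -74.9998°
θ_1 = β − ψ = 239.9971°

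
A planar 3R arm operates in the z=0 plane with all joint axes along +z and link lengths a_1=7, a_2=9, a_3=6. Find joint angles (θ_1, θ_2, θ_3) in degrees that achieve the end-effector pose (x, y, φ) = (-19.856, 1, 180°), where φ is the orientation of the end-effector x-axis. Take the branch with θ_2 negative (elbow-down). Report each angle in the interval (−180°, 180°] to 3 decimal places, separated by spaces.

-149.997 -60.006 30.003

wrist centre = target − a_3·(cos φ, sin φ) = (-13.8560, 1.0000)
cos θ_2 = (192.9887−7²−9²)/(2·7·9) = 0.4999; θ_2 = -60.0059° (elbow-down)
β = atan2(1.0000,-13.8560) = 175.8721°; ψ = atan2(-7.7947,11.4992) = -34.1313°
θ_1 = β − ψ = 210.0033°
θ_3 = φ − θ_1 − θ_2 = 30.0026° (wrapped to (-180°,180°])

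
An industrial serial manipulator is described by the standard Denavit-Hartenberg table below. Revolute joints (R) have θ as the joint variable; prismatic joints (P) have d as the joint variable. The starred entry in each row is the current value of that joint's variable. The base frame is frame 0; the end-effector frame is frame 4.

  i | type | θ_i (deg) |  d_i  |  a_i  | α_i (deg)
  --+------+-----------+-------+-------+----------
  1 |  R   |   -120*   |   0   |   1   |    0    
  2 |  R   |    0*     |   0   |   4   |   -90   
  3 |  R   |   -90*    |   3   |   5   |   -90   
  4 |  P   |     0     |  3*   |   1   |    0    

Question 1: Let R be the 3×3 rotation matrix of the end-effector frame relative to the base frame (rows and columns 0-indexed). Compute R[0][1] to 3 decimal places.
End-effector y-axis (col 1 of R) = (-0.8660,0.5000,-0.0000)
R[0][1] = -0.8660

-0.866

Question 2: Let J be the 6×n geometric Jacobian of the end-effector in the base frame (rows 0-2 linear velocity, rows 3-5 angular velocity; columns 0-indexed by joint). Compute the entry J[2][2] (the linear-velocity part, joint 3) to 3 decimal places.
axis z_2 = (0.8660,-0.5000,0.0000); lever o_n−o_2 = (1.0981,-4.0981,6.0000)
cross product → J_v[:, 2] = (-3.0000,-5.1962,-3.0000)
J_ω[:, 2] = z_2
entry J[2][2] = -3.0000

-3.000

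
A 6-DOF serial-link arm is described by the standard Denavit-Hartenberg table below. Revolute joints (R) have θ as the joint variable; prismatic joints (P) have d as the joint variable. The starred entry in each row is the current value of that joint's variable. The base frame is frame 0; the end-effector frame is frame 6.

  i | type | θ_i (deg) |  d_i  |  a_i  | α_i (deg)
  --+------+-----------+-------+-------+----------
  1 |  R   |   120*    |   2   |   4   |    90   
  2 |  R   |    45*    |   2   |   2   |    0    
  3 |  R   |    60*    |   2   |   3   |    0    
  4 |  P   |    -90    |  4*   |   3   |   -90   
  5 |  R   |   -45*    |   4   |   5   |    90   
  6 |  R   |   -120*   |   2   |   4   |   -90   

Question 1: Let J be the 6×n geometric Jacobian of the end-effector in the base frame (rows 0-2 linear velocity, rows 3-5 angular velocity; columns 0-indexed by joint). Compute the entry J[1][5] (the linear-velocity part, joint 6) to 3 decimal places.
axis z_5 = (0.9539,-0.2380,-0.1830); lever o_n−o_5 = (0.9177,-1.5896,-4.0781)
cross product → J_v[:, 5] = (0.6795,3.7221,-1.2979)
J_ω[:, 5] = z_5
entry J[1][5] = 3.7221

3.722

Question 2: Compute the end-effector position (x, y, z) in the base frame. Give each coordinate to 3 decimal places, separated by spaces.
5.950 12.765 7.789

after link 1: o_1 = (-2.0000, 3.4641, 2.0000)
after link 2: o_2 = (-0.9751, 5.6888, 3.4142)
after link 3: o_3 = (1.1452, 6.0164, 6.3120)
after link 4: o_4 = (3.1604, 10.5260, 7.0884)
after link 5: o_5 = (5.0324, 14.3547, 11.8672)
after link 6: o_6 = (5.9501, 12.7651, 7.7891)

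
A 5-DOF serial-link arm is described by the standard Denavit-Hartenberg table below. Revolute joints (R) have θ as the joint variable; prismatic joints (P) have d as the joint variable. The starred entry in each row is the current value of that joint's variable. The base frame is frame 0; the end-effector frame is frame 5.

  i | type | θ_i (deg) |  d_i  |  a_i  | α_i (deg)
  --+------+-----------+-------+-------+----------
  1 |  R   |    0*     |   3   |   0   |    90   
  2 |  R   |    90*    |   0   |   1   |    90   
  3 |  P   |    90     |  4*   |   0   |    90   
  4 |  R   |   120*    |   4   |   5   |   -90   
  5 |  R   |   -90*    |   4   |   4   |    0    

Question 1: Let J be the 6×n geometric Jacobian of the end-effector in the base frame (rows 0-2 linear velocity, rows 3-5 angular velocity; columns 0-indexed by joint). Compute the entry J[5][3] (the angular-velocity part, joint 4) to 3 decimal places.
axis z_3 = (0.0000,0.0000,1.0000); lever o_n−o_3 = (2.3301,5.9641,8.0000)
cross product → J_v[:, 3] = (-5.9641,2.3301,0.0000)
J_ω[:, 3] = z_3
entry J[5][3] = 1.0000

1.000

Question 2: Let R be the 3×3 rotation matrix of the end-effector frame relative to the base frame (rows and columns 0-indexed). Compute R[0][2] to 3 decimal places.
-0.500

End-effector z-axis (col 2 of R) = (-0.5000,0.8660,0.0000)
R[0][2] = -0.5000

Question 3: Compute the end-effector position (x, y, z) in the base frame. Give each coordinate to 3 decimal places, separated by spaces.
after link 1: o_1 = (0.0000, 0.0000, 3.0000)
after link 2: o_2 = (0.0000, 0.0000, 4.0000)
after link 3: o_3 = (4.0000, -0.0000, 4.0000)
after link 4: o_4 = (8.3301, 2.5000, 8.0000)
after link 5: o_5 = (6.3301, 5.9641, 12.0000)

6.330 5.964 12.000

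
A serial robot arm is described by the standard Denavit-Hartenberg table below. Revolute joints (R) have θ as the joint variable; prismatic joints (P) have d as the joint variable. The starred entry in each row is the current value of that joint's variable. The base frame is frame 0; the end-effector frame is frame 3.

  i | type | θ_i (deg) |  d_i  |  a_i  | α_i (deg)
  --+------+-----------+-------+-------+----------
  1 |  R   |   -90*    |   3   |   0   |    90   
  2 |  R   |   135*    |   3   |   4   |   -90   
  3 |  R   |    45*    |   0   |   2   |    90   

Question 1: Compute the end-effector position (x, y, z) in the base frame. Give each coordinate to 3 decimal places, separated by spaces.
after link 1: o_1 = (0.0000, 0.0000, 3.0000)
after link 2: o_2 = (-3.0000, 2.8284, 5.8284)
after link 3: o_3 = (-1.5858, 3.8284, 6.8284)

-1.586 3.828 6.828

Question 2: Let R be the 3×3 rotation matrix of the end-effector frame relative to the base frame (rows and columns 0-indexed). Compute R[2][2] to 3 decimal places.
End-effector z-axis (col 2 of R) = (-0.7071,0.5000,0.5000)
R[2][2] = 0.5000

0.500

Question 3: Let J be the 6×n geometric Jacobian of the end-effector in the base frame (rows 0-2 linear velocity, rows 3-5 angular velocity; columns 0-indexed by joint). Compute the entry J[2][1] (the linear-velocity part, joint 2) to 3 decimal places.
axis z_1 = (-1.0000,-0.0000,0.0000); lever o_n−o_1 = (-1.5858,3.8284,3.8284)
cross product → J_v[:, 1] = (-0.0000,3.8284,-3.8284)
J_ω[:, 1] = z_1
entry J[2][1] = -3.8284

-3.828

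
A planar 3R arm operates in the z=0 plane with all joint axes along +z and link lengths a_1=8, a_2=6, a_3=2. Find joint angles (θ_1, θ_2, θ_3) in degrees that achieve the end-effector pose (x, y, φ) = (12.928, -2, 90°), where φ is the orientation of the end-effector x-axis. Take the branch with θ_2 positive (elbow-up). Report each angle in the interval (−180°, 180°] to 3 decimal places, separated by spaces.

wrist centre = target − a_3·(cos φ, sin φ) = (12.9280, -4.0000)
cos θ_2 = (183.1332−8²−6²)/(2·8·6) = 0.8660; θ_2 = 30.0063° (elbow-up)
β = atan2(-4.0000,12.9280) = -17.1924°; ψ = atan2(3.0006,13.1958) = 12.8105°
θ_1 = β − ψ = -30.0029°
θ_3 = φ − θ_1 − θ_2 = 89.9966° (wrapped to (-180°,180°])

-30.003 30.006 89.997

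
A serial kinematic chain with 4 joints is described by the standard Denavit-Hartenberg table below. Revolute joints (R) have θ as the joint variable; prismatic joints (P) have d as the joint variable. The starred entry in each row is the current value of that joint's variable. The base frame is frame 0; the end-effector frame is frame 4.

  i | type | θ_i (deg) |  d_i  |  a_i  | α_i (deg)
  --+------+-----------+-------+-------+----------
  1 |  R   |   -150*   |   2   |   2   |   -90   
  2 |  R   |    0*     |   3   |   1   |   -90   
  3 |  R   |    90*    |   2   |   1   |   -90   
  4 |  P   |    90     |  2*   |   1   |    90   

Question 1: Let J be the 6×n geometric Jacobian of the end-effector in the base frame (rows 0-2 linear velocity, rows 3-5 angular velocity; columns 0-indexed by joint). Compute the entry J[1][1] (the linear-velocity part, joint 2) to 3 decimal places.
0.500

axis z_1 = (0.5000,-0.8660,0.0000); lever o_n−o_1 = (1.8660,-1.2321,-1.0000)
cross product → J_v[:, 1] = (0.8660,0.5000,1.0000)
J_ω[:, 1] = z_1
entry J[1][1] = 0.5000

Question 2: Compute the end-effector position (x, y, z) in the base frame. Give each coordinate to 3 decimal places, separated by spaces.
0.134 -2.232 1.000

after link 1: o_1 = (-1.7321, -1.0000, 2.0000)
after link 2: o_2 = (-1.0981, -4.0981, 2.0000)
after link 3: o_3 = (-1.5981, -3.2321, -0.0000)
after link 4: o_4 = (0.1340, -2.2321, 1.0000)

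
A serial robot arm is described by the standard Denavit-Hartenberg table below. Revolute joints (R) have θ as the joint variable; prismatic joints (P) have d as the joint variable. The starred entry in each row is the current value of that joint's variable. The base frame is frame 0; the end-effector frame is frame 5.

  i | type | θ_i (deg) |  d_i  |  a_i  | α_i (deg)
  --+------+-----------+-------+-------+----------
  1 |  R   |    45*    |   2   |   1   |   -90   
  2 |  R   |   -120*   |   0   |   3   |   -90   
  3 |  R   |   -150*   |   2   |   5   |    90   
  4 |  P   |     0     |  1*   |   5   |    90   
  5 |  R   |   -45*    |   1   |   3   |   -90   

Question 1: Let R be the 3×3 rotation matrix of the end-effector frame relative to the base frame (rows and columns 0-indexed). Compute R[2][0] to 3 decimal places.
-0.224

End-effector x-axis (col 0 of R) = (-0.5915,0.7745,-0.2241)
R[2][0] = -0.2241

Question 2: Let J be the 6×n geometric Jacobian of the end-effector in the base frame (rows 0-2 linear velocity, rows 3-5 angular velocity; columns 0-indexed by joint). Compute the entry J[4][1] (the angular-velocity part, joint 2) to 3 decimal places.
0.707

axis z_1 = (-0.7071,0.7071,0.0000); lever o_n−o_1 = (-1.9073,8.0371,-5.5074)
cross product → J_v[:, 1] = (-3.8943,-3.8943,-4.3344)
J_ω[:, 1] = z_1
entry J[4][1] = 0.7071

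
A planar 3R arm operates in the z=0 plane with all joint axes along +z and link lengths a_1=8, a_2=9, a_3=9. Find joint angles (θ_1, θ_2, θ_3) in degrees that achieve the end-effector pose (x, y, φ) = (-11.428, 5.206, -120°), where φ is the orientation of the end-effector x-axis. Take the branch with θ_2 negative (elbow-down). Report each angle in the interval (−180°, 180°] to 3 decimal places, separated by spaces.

wrist centre = target − a_3·(cos φ, sin φ) = (-6.9280, 13.0002)
cos θ_2 = (217.0031−8²−9²)/(2·8·9) = 0.5000; θ_2 = -59.9986° (elbow-down)
β = atan2(13.0002,-6.9280) = 118.0538°; ψ = atan2(-7.7941,12.5002) = -31.9443°
θ_1 = β − ψ = 149.9981°
θ_3 = φ − θ_1 − θ_2 = 150.0005° (wrapped to (-180°,180°])

149.998 -59.999 150.000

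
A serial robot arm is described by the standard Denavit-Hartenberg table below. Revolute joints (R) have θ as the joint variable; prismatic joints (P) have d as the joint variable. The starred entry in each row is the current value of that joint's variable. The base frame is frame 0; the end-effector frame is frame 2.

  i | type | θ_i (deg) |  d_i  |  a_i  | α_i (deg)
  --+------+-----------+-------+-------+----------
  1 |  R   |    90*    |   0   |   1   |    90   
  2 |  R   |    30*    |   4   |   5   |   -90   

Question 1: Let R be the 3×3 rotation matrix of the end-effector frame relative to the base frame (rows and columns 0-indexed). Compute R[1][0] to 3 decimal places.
End-effector x-axis (col 0 of R) = (0.0000,0.8660,0.5000)
R[1][0] = 0.8660

0.866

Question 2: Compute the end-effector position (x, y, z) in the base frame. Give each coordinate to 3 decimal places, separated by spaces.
after link 1: o_1 = (0.0000, 1.0000, 0.0000)
after link 2: o_2 = (4.0000, 5.3301, 2.5000)

4.000 5.330 2.500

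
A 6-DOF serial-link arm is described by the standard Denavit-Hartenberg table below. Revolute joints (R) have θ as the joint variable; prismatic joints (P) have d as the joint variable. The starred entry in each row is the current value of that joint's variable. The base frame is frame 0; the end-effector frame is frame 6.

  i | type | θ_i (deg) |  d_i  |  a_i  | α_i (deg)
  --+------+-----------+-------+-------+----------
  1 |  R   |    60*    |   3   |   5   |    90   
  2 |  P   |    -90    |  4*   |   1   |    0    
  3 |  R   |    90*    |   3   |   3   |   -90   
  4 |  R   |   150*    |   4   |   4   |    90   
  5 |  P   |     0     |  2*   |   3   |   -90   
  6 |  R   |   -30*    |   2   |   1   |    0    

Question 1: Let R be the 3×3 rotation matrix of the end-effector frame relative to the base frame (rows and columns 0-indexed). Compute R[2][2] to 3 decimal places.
1.000

End-effector z-axis (col 2 of R) = (0.0000,0.0000,1.0000)
R[2][2] = 1.0000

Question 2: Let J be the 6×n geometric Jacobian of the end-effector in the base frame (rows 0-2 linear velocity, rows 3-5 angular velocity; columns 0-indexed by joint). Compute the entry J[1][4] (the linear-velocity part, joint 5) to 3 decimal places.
prismatic axis z_4 = (-0.5000,0.8660,0.0000)
J_v[:, 4] = z_4; J_ω[:, 4] = (0,0,0)
entry J[1][4] = 0.8660

0.866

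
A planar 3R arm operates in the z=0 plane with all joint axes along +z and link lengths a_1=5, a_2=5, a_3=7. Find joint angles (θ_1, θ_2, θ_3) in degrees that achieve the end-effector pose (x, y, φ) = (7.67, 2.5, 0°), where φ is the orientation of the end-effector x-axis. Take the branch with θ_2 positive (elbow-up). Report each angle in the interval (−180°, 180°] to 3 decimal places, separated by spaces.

wrist centre = target − a_3·(cos φ, sin φ) = (0.6700, 2.5000)
cos θ_2 = (6.6989−5²−5²)/(2·5·5) = -0.8660; θ_2 = 149.9996° (elbow-up)
β = atan2(2.5000,0.6700) = 74.9973°; ψ = atan2(2.5000,0.6699) = 74.9998°
θ_1 = β − ψ = -0.0025°
θ_3 = φ − θ_1 − θ_2 = -149.9971° (wrapped to (-180°,180°])

-0.003 150.000 -149.997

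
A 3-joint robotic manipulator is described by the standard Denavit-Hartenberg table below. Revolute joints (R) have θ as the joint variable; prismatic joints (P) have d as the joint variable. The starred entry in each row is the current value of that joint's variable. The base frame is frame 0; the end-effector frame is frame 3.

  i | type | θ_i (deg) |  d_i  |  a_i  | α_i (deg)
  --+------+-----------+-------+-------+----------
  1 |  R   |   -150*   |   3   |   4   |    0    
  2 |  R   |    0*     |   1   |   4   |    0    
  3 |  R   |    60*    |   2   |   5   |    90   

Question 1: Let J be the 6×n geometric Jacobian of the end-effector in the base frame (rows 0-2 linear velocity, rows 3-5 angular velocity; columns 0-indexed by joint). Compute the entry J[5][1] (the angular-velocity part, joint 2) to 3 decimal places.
axis z_1 = (0.0000,0.0000,1.0000); lever o_n−o_1 = (-3.4641,-7.0000,3.0000)
cross product → J_v[:, 1] = (7.0000,-3.4641,0.0000)
J_ω[:, 1] = z_1
entry J[5][1] = 1.0000

1.000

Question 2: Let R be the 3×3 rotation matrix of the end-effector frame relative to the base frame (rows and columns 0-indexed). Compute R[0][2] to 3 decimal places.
-1.000

End-effector z-axis (col 2 of R) = (-1.0000,0.0000,0.0000)
R[0][2] = -1.0000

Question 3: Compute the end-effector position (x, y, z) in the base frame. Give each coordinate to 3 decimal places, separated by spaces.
-6.928 -9.000 6.000

after link 1: o_1 = (-3.4641, -2.0000, 3.0000)
after link 2: o_2 = (-6.9282, -4.0000, 4.0000)
after link 3: o_3 = (-6.9282, -9.0000, 6.0000)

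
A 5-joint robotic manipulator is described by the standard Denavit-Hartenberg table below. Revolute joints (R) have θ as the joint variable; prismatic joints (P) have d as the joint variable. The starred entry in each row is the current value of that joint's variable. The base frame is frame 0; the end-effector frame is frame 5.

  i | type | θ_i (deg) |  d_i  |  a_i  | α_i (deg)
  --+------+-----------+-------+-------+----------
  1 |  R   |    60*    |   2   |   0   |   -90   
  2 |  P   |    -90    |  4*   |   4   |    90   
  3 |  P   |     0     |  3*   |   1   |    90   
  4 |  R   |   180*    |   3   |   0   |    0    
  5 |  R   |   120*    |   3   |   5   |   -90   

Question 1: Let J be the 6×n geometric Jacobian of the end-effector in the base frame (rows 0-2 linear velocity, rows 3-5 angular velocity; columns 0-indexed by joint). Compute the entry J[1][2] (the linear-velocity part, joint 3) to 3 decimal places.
-0.866

prismatic axis z_2 = (-0.5000,-0.8660,0.0000)
J_v[:, 2] = z_2; J_ω[:, 2] = (0,0,0)
entry J[1][2] = -0.8660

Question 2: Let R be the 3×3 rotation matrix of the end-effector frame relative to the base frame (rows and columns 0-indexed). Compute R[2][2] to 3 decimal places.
0.866

End-effector z-axis (col 2 of R) = (-0.2500,-0.4330,0.8660)
R[2][2] = 0.8660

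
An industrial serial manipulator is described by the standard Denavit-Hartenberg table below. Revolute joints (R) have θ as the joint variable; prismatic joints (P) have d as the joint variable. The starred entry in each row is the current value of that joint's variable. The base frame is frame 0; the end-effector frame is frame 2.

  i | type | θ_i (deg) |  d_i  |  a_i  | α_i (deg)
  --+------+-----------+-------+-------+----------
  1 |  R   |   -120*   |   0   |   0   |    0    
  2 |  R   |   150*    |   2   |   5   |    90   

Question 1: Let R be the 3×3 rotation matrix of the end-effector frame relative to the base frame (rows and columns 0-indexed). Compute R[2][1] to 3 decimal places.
End-effector y-axis (col 1 of R) = (-0.0000,0.0000,1.0000)
R[2][1] = 1.0000

1.000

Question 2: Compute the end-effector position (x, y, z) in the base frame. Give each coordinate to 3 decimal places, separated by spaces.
4.330 2.500 2.000

after link 1: o_1 = (0.0000, 0.0000, 0.0000)
after link 2: o_2 = (4.3301, 2.5000, 2.0000)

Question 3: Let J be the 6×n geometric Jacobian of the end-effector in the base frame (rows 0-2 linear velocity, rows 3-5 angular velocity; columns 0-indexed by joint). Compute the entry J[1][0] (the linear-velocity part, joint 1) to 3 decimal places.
4.330

axis z_0 = ẑ; lever o_n−o_0 = (4.3301,2.5000,2.0000)
cross product → J_v[:, 0] = (-2.5000,4.3301,0.0000)
J_ω[:, 0] = z_0
entry J[1][0] = 4.3301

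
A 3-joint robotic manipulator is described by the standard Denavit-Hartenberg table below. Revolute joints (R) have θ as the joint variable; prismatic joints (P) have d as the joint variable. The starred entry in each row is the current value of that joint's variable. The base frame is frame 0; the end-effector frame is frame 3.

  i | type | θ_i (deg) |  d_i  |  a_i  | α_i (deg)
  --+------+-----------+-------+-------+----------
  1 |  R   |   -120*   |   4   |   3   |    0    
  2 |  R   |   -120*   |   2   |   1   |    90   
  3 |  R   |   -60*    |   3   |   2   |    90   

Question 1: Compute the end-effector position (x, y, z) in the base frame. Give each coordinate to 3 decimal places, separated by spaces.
0.098 0.634 4.268

after link 1: o_1 = (-1.5000, -2.5981, 4.0000)
after link 2: o_2 = (-2.0000, -1.7321, 6.0000)
after link 3: o_3 = (0.0981, 0.6340, 4.2679)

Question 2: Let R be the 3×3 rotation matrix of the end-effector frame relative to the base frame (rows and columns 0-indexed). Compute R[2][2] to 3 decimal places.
-0.500

End-effector z-axis (col 2 of R) = (0.4330,-0.7500,-0.5000)
R[2][2] = -0.5000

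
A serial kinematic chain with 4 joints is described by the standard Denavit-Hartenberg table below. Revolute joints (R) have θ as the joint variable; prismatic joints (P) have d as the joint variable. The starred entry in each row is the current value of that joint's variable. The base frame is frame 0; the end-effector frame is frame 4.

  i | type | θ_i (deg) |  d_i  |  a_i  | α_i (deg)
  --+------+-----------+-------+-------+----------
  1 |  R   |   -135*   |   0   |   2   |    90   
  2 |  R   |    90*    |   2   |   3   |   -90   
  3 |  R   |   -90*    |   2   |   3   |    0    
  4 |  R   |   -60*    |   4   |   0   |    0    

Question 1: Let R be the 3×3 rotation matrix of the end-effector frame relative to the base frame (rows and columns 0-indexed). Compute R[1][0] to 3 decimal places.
End-effector x-axis (col 0 of R) = (-0.3536,0.3536,-0.8660)
R[1][0] = 0.3536

0.354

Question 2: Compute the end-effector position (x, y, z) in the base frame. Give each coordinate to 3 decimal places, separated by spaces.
after link 1: o_1 = (-1.4142, -1.4142, 0.0000)
after link 2: o_2 = (-2.8284, -0.0000, 3.0000)
after link 3: o_3 = (-3.5355, 3.5355, 3.0000)
after link 4: o_4 = (-0.7071, 6.3640, 3.0000)

-0.707 6.364 3.000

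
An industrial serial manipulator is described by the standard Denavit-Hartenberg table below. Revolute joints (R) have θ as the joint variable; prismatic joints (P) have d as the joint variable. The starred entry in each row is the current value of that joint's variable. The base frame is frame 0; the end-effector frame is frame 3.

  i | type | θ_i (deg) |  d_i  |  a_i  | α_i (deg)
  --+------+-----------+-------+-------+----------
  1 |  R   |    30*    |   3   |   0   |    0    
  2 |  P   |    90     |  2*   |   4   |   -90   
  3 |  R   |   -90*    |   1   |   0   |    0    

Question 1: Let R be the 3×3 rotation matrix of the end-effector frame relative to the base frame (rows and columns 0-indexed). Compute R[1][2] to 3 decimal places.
-0.500

End-effector z-axis (col 2 of R) = (-0.8660,-0.5000,0.0000)
R[1][2] = -0.5000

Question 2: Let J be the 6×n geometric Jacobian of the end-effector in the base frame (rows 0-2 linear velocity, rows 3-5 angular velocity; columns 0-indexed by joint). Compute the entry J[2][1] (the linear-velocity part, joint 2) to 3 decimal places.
prismatic axis z_1 = (0.0000,0.0000,1.0000)
J_v[:, 1] = z_1; J_ω[:, 1] = (0,0,0)
entry J[2][1] = 1.0000

1.000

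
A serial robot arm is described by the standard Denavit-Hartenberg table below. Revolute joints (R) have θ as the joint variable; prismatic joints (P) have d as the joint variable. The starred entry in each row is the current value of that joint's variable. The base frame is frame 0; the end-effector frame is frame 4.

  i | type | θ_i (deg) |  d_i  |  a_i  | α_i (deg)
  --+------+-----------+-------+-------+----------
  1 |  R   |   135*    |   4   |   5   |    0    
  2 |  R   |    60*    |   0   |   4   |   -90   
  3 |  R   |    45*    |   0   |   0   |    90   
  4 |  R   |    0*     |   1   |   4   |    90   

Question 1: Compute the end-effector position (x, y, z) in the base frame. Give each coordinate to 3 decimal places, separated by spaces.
-10.814 1.585 1.879

after link 1: o_1 = (-3.5355, 3.5355, 4.0000)
after link 2: o_2 = (-7.3992, 2.5003, 4.0000)
after link 3: o_3 = (-7.3992, 2.5003, 4.0000)
after link 4: o_4 = (-10.8143, 1.5852, 1.8787)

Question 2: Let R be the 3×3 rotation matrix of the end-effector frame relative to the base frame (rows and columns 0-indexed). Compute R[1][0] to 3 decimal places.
-0.183

End-effector x-axis (col 0 of R) = (-0.6830,-0.1830,-0.7071)
R[1][0] = -0.1830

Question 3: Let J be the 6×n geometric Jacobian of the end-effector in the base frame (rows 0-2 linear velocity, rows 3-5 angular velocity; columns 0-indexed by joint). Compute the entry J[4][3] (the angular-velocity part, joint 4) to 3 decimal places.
axis z_3 = (-0.6830,-0.1830,0.7071); lever o_n−o_3 = (-3.4151,-0.9151,-2.1213)
cross product → J_v[:, 3] = (1.0353,-3.8637,0.0000)
J_ω[:, 3] = z_3
entry J[4][3] = -0.1830

-0.183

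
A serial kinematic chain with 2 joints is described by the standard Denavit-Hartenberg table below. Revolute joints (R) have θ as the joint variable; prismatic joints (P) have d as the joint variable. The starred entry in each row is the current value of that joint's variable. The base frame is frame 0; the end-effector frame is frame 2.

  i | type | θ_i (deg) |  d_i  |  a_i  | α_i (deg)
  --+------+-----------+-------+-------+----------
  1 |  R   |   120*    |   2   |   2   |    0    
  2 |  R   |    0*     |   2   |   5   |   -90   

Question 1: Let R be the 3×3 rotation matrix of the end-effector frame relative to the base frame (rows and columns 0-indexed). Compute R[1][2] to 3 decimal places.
End-effector z-axis (col 2 of R) = (-0.8660,-0.5000,0.0000)
R[1][2] = -0.5000

-0.500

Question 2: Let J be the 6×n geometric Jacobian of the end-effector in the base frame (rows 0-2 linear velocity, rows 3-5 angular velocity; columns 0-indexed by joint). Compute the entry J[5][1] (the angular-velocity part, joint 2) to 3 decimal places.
1.000

axis z_1 = (0.0000,0.0000,1.0000); lever o_n−o_1 = (-2.5000,4.3301,2.0000)
cross product → J_v[:, 1] = (-4.3301,-2.5000,0.0000)
J_ω[:, 1] = z_1
entry J[5][1] = 1.0000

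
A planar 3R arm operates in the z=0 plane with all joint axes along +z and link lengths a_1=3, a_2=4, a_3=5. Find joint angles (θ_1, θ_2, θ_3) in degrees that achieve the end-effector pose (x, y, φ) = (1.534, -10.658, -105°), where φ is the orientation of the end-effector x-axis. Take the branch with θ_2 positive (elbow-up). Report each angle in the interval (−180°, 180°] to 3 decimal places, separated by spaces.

-90.007 45.009 -60.001

wrist centre = target − a_3·(cos φ, sin φ) = (2.8281, -5.8284)
cos θ_2 = (41.9680−3²−4²)/(2·3·4) = 0.7070; θ_2 = 45.0086° (elbow-up)
β = atan2(-5.8284,2.8281) = -64.1160°; ψ = atan2(2.8288,5.8280) = 25.8914°
θ_1 = β − ψ = -90.0074°
θ_3 = φ − θ_1 − θ_2 = -60.0011° (wrapped to (-180°,180°])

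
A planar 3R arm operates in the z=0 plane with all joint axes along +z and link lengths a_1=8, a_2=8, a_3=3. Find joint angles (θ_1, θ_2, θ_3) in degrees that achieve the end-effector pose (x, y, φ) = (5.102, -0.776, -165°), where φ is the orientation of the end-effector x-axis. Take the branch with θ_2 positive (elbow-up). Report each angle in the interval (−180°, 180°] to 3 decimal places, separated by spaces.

wrist centre = target − a_3·(cos φ, sin φ) = (7.9998, 0.0005)
cos θ_2 = (63.9964−8²−8²)/(2·8·8) = -0.5000; θ_2 = 120.0018° (elbow-up)
β = atan2(0.0005,7.9998) = 0.0033°; ψ = atan2(6.9281,3.9998) = 60.0009°
θ_1 = β − ψ = -59.9976°
θ_3 = φ − θ_1 − θ_2 = 134.9958° (wrapped to (-180°,180°])

-59.998 120.002 134.996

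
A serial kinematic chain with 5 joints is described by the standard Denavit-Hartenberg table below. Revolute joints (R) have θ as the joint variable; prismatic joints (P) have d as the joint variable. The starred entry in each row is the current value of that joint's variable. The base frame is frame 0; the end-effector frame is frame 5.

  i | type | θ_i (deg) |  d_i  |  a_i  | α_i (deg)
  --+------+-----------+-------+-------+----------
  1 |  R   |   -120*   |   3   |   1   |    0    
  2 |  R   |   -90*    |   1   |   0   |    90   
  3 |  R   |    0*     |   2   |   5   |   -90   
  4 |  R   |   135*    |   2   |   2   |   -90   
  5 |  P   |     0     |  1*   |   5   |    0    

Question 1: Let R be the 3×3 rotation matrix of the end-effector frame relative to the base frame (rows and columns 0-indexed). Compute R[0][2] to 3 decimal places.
End-effector z-axis (col 2 of R) = (0.9659,0.2588,0.0000)
R[0][2] = 0.9659

0.966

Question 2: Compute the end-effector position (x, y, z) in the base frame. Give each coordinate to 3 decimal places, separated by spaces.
after link 1: o_1 = (-0.5000, -0.8660, 3.0000)
after link 2: o_2 = (-0.5000, -0.8660, 4.0000)
after link 3: o_3 = (-3.8301, 3.3660, 4.0000)
after link 4: o_4 = (-3.3125, 1.4342, 6.0000)
after link 5: o_5 = (-1.0525, -3.1366, 6.0000)

-1.052 -3.137 6.000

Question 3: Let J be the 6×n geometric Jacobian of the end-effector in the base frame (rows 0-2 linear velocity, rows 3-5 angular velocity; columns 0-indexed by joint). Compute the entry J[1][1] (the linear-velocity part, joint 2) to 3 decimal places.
axis z_1 = (0.0000,0.0000,1.0000); lever o_n−o_1 = (-0.5525,-2.2706,3.0000)
cross product → J_v[:, 1] = (2.2706,-0.5525,0.0000)
J_ω[:, 1] = z_1
entry J[1][1] = -0.5525

-0.552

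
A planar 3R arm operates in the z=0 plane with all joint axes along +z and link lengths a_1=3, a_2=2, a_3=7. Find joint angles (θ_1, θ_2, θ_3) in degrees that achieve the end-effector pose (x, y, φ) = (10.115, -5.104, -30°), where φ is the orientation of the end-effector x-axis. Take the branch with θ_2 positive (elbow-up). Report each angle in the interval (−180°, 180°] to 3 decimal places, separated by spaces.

-45.009 60.010 -45.001

wrist centre = target − a_3·(cos φ, sin φ) = (4.0528, -1.6040)
cos θ_2 = (18.9982−3²−2²)/(2·3·2) = 0.4998; θ_2 = 60.0100° (elbow-up)
β = atan2(-1.6040,4.0528) = -21.5924°; ψ = atan2(1.7322,3.9997) = 23.4169°
θ_1 = β − ψ = -45.0093°
θ_3 = φ − θ_1 − θ_2 = -45.0007° (wrapped to (-180°,180°])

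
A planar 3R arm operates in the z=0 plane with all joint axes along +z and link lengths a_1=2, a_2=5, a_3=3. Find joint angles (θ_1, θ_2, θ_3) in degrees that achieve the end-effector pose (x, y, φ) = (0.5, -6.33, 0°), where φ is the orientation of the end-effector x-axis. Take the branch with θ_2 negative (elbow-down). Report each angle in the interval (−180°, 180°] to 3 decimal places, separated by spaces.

wrist centre = target − a_3·(cos φ, sin φ) = (-2.5000, -6.3300)
cos θ_2 = (46.3189−2²−5²)/(2·2·5) = 0.8659; θ_2 = -30.0092° (elbow-down)
β = atan2(-6.3300,-2.5000) = -111.5513°; ψ = atan2(-2.5007,6.3297) = -21.5576°
θ_1 = β − ψ = -89.9937°
θ_3 = φ − θ_1 − θ_2 = 120.0029° (wrapped to (-180°,180°])

-89.994 -30.009 120.003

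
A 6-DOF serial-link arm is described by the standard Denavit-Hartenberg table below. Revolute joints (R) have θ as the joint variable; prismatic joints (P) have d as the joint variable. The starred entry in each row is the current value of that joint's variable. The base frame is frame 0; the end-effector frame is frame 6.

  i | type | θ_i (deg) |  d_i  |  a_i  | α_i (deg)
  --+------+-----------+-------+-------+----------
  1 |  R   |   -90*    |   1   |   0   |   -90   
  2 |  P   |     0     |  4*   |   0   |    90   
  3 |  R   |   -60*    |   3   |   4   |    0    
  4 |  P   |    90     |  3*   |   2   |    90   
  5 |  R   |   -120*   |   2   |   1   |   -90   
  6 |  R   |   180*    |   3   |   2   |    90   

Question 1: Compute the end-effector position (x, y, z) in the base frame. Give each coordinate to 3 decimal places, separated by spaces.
after link 1: o_1 = (0.0000, 0.0000, 1.0000)
after link 2: o_2 = (4.0000, 0.0000, 1.0000)
after link 3: o_3 = (0.5359, -2.0000, 4.0000)
after link 4: o_4 = (1.5359, -3.7321, 7.0000)
after link 5: o_5 = (-0.4462, -4.2990, 6.1340)
after link 6: o_6 = (1.3529, -7.4151, 6.3660)

1.353 -7.415 6.366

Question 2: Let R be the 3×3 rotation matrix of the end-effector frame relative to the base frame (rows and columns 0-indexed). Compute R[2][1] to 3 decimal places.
End-effector y-axis (col 1 of R) = (0.4330,-0.7500,-0.5000)
R[2][1] = -0.5000

-0.500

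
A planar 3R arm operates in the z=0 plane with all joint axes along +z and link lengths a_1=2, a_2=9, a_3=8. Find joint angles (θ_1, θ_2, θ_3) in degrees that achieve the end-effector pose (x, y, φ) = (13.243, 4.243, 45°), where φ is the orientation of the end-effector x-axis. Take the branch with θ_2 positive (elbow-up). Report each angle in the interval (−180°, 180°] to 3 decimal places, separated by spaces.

wrist centre = target − a_3·(cos φ, sin φ) = (7.5861, -1.4139)
cos θ_2 = (59.5486−2²−9²)/(2·2·9) = -0.7070; θ_2 = 134.9900° (elbow-up)
β = atan2(-1.4139,7.5861) = -10.5573°; ψ = atan2(6.3651,-4.3629) = 124.4282°
θ_1 = β − ψ = -134.9854°
θ_3 = φ − θ_1 − θ_2 = 44.9954° (wrapped to (-180°,180°])

-134.985 134.990 44.995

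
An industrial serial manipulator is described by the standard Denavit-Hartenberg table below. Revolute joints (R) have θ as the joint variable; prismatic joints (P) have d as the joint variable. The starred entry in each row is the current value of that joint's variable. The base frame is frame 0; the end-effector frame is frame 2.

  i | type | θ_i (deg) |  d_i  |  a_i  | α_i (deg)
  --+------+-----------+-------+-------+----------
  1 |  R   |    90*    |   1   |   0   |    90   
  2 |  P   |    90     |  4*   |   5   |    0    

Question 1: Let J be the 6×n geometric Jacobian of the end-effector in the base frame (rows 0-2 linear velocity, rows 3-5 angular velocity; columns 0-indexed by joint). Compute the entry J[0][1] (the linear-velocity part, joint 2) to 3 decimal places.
prismatic axis z_1 = (1.0000,-0.0000,0.0000)
J_v[:, 1] = z_1; J_ω[:, 1] = (0,0,0)
entry J[0][1] = 1.0000

1.000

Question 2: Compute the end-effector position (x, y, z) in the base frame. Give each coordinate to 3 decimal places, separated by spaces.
after link 1: o_1 = (0.0000, 0.0000, 1.0000)
after link 2: o_2 = (4.0000, 0.0000, 6.0000)

4.000 0.000 6.000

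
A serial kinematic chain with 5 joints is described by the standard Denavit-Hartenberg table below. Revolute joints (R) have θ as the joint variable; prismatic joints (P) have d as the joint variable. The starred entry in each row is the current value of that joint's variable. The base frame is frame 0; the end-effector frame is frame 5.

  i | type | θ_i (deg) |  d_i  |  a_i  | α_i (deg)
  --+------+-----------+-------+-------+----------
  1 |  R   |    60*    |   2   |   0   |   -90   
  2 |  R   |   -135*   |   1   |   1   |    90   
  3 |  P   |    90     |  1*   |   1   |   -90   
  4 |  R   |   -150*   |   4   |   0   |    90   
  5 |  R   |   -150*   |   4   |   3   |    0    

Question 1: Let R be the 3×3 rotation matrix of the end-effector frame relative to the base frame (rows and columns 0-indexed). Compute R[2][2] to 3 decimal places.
0.612

End-effector z-axis (col 2 of R) = (0.7392,0.2803,0.6124)
R[2][2] = 0.6124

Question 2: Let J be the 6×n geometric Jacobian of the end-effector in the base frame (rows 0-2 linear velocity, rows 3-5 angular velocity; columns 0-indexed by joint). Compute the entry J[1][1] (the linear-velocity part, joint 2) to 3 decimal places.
axis z_1 = (-0.8660,0.5000,0.0000); lever o_n−o_1 = (-0.0878,4.3480,1.6003)
cross product → J_v[:, 1] = (0.8001,1.3859,-3.7216)
J_ω[:, 1] = z_1
entry J[1][1] = 1.3859

1.386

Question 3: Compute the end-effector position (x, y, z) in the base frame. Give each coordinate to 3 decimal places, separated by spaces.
-0.088 4.348 3.600

after link 1: o_1 = (0.0000, 0.0000, 2.0000)
after link 2: o_2 = (-1.2196, -0.1124, 2.7071)
after link 3: o_3 = (-2.4392, -0.2247, 2.0000)
after link 4: o_4 = (-1.0249, 2.2247, -0.8284)
after link 5: o_5 = (-0.0878, 4.3480, 3.6003)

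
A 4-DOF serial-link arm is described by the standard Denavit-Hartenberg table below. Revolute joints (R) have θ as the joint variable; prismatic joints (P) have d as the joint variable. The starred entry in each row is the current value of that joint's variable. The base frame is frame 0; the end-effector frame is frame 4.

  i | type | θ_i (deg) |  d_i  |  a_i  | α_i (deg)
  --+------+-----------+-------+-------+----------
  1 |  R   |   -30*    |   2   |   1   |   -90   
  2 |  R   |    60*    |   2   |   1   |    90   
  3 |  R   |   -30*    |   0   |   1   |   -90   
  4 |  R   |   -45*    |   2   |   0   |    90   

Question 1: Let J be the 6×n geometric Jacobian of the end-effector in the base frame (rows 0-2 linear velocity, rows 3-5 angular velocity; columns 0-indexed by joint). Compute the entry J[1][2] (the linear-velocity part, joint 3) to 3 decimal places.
1.924

axis z_2 = (0.7500,-0.4330,0.5000); lever o_n−o_2 = (1.4240,0.6005,-1.6160)
cross product → J_v[:, 2] = (0.3995,1.9240,1.0670)
J_ω[:, 2] = z_2
entry J[1][2] = 1.9240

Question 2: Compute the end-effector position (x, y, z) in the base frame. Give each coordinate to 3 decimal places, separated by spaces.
after link 1: o_1 = (0.8660, -0.5000, 2.0000)
after link 2: o_2 = (2.2990, 0.9821, 1.1340)
after link 3: o_3 = (2.4240, 0.3325, 0.3840)
after link 4: o_4 = (3.7231, 1.5825, -0.4821)

3.723 1.583 -0.482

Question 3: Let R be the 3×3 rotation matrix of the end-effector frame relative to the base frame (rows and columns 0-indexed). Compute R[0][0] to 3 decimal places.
End-effector x-axis (col 0 of R) = (0.6187,-0.7655,-0.1768)
R[0][0] = 0.6187

0.619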